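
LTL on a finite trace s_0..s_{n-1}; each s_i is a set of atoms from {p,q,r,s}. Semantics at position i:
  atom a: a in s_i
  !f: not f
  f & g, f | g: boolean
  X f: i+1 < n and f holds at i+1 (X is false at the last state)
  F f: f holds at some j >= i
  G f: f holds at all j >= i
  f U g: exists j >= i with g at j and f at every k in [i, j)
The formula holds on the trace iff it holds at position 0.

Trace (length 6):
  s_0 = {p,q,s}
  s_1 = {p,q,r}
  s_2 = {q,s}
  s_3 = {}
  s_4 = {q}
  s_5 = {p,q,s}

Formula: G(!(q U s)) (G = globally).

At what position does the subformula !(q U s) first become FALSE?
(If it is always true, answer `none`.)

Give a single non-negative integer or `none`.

Answer: 0

Derivation:
s_0={p,q,s}: !(q U s)=False (q U s)=True q=True s=True
s_1={p,q,r}: !(q U s)=False (q U s)=True q=True s=False
s_2={q,s}: !(q U s)=False (q U s)=True q=True s=True
s_3={}: !(q U s)=True (q U s)=False q=False s=False
s_4={q}: !(q U s)=False (q U s)=True q=True s=False
s_5={p,q,s}: !(q U s)=False (q U s)=True q=True s=True
G(!(q U s)) holds globally = False
First violation at position 0.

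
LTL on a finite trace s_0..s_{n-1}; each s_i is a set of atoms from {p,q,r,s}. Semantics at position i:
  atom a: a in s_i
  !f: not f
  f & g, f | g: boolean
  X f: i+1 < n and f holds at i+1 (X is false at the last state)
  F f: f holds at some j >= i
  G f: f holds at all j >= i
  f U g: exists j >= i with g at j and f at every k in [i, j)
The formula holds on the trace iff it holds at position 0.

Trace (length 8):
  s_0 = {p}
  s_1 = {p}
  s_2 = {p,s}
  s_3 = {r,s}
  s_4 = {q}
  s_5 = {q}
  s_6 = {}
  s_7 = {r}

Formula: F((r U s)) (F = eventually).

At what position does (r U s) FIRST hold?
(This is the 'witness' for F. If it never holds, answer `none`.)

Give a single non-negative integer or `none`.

Answer: 2

Derivation:
s_0={p}: (r U s)=False r=False s=False
s_1={p}: (r U s)=False r=False s=False
s_2={p,s}: (r U s)=True r=False s=True
s_3={r,s}: (r U s)=True r=True s=True
s_4={q}: (r U s)=False r=False s=False
s_5={q}: (r U s)=False r=False s=False
s_6={}: (r U s)=False r=False s=False
s_7={r}: (r U s)=False r=True s=False
F((r U s)) holds; first witness at position 2.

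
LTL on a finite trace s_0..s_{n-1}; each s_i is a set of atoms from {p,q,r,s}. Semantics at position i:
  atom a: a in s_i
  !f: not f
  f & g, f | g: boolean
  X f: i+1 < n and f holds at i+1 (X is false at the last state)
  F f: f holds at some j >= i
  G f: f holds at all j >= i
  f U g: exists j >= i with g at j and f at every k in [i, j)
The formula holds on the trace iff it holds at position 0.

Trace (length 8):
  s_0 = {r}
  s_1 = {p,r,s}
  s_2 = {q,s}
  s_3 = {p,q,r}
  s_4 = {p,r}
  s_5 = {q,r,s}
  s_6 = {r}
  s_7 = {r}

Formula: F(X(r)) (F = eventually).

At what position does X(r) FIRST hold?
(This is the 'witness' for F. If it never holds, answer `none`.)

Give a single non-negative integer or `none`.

s_0={r}: X(r)=True r=True
s_1={p,r,s}: X(r)=False r=True
s_2={q,s}: X(r)=True r=False
s_3={p,q,r}: X(r)=True r=True
s_4={p,r}: X(r)=True r=True
s_5={q,r,s}: X(r)=True r=True
s_6={r}: X(r)=True r=True
s_7={r}: X(r)=False r=True
F(X(r)) holds; first witness at position 0.

Answer: 0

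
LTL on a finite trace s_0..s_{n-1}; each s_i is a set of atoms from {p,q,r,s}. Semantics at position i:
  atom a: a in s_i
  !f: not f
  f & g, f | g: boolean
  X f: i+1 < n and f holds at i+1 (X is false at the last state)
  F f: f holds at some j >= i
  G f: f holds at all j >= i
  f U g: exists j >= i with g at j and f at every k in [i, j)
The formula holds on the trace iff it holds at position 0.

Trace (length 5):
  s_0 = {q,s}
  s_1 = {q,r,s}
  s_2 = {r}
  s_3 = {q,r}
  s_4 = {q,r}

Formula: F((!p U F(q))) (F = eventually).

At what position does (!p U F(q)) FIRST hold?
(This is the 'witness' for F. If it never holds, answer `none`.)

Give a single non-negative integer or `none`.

Answer: 0

Derivation:
s_0={q,s}: (!p U F(q))=True !p=True p=False F(q)=True q=True
s_1={q,r,s}: (!p U F(q))=True !p=True p=False F(q)=True q=True
s_2={r}: (!p U F(q))=True !p=True p=False F(q)=True q=False
s_3={q,r}: (!p U F(q))=True !p=True p=False F(q)=True q=True
s_4={q,r}: (!p U F(q))=True !p=True p=False F(q)=True q=True
F((!p U F(q))) holds; first witness at position 0.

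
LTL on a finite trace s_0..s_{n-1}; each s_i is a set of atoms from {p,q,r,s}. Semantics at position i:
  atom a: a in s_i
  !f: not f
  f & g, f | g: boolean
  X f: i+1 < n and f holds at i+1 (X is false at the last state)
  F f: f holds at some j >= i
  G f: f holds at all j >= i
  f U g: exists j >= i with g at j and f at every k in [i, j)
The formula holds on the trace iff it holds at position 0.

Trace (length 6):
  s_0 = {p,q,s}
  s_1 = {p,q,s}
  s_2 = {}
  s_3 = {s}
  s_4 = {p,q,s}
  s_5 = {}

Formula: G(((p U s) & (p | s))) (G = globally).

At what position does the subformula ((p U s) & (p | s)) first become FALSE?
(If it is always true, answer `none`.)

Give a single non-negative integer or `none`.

Answer: 2

Derivation:
s_0={p,q,s}: ((p U s) & (p | s))=True (p U s)=True p=True s=True (p | s)=True
s_1={p,q,s}: ((p U s) & (p | s))=True (p U s)=True p=True s=True (p | s)=True
s_2={}: ((p U s) & (p | s))=False (p U s)=False p=False s=False (p | s)=False
s_3={s}: ((p U s) & (p | s))=True (p U s)=True p=False s=True (p | s)=True
s_4={p,q,s}: ((p U s) & (p | s))=True (p U s)=True p=True s=True (p | s)=True
s_5={}: ((p U s) & (p | s))=False (p U s)=False p=False s=False (p | s)=False
G(((p U s) & (p | s))) holds globally = False
First violation at position 2.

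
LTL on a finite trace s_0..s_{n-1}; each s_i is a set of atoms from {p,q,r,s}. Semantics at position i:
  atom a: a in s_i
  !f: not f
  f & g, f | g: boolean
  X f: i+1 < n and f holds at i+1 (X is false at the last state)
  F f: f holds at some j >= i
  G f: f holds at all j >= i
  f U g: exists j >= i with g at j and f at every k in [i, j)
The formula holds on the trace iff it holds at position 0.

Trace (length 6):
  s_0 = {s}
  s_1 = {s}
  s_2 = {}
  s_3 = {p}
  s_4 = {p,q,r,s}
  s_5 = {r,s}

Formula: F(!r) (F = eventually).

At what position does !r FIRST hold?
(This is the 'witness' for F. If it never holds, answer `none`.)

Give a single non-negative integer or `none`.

Answer: 0

Derivation:
s_0={s}: !r=True r=False
s_1={s}: !r=True r=False
s_2={}: !r=True r=False
s_3={p}: !r=True r=False
s_4={p,q,r,s}: !r=False r=True
s_5={r,s}: !r=False r=True
F(!r) holds; first witness at position 0.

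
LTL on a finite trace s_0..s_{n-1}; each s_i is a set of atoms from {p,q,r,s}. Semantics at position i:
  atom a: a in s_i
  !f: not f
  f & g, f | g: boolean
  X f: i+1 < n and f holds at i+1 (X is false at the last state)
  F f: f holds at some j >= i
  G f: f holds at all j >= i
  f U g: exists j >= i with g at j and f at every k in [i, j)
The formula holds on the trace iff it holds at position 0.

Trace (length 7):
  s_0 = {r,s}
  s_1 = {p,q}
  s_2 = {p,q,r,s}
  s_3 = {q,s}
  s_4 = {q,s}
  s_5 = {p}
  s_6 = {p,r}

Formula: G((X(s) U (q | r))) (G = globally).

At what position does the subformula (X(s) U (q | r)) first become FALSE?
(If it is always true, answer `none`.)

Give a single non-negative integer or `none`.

s_0={r,s}: (X(s) U (q | r))=True X(s)=False s=True (q | r)=True q=False r=True
s_1={p,q}: (X(s) U (q | r))=True X(s)=True s=False (q | r)=True q=True r=False
s_2={p,q,r,s}: (X(s) U (q | r))=True X(s)=True s=True (q | r)=True q=True r=True
s_3={q,s}: (X(s) U (q | r))=True X(s)=True s=True (q | r)=True q=True r=False
s_4={q,s}: (X(s) U (q | r))=True X(s)=False s=True (q | r)=True q=True r=False
s_5={p}: (X(s) U (q | r))=False X(s)=False s=False (q | r)=False q=False r=False
s_6={p,r}: (X(s) U (q | r))=True X(s)=False s=False (q | r)=True q=False r=True
G((X(s) U (q | r))) holds globally = False
First violation at position 5.

Answer: 5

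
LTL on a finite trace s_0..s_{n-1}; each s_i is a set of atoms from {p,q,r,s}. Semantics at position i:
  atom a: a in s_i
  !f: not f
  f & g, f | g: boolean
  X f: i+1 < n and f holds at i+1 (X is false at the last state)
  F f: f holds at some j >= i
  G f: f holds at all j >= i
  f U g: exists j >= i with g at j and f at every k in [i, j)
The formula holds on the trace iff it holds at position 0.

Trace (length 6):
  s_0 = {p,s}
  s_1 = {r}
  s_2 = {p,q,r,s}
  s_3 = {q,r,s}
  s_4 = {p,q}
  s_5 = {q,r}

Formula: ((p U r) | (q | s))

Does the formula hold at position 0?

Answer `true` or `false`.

s_0={p,s}: ((p U r) | (q | s))=True (p U r)=True p=True r=False (q | s)=True q=False s=True
s_1={r}: ((p U r) | (q | s))=True (p U r)=True p=False r=True (q | s)=False q=False s=False
s_2={p,q,r,s}: ((p U r) | (q | s))=True (p U r)=True p=True r=True (q | s)=True q=True s=True
s_3={q,r,s}: ((p U r) | (q | s))=True (p U r)=True p=False r=True (q | s)=True q=True s=True
s_4={p,q}: ((p U r) | (q | s))=True (p U r)=True p=True r=False (q | s)=True q=True s=False
s_5={q,r}: ((p U r) | (q | s))=True (p U r)=True p=False r=True (q | s)=True q=True s=False

Answer: true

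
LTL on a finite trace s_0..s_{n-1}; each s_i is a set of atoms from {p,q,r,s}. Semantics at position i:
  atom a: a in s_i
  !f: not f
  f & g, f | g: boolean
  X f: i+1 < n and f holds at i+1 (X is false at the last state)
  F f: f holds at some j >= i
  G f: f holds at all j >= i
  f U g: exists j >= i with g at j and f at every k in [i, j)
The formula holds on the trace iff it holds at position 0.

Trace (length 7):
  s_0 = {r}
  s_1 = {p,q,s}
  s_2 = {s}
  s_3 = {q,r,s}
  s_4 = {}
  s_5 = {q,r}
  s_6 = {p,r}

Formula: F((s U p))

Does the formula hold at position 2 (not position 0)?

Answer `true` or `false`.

s_0={r}: F((s U p))=True (s U p)=False s=False p=False
s_1={p,q,s}: F((s U p))=True (s U p)=True s=True p=True
s_2={s}: F((s U p))=True (s U p)=False s=True p=False
s_3={q,r,s}: F((s U p))=True (s U p)=False s=True p=False
s_4={}: F((s U p))=True (s U p)=False s=False p=False
s_5={q,r}: F((s U p))=True (s U p)=False s=False p=False
s_6={p,r}: F((s U p))=True (s U p)=True s=False p=True
Evaluating at position 2: result = True

Answer: true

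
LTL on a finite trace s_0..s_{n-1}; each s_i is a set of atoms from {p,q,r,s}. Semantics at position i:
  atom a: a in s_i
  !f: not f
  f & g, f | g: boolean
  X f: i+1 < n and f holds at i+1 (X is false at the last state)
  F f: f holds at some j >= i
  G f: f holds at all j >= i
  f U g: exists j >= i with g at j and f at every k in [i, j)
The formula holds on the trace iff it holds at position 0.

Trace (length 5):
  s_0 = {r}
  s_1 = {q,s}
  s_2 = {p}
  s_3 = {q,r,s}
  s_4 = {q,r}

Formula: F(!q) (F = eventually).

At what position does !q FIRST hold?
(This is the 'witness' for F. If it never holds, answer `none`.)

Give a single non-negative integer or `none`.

Answer: 0

Derivation:
s_0={r}: !q=True q=False
s_1={q,s}: !q=False q=True
s_2={p}: !q=True q=False
s_3={q,r,s}: !q=False q=True
s_4={q,r}: !q=False q=True
F(!q) holds; first witness at position 0.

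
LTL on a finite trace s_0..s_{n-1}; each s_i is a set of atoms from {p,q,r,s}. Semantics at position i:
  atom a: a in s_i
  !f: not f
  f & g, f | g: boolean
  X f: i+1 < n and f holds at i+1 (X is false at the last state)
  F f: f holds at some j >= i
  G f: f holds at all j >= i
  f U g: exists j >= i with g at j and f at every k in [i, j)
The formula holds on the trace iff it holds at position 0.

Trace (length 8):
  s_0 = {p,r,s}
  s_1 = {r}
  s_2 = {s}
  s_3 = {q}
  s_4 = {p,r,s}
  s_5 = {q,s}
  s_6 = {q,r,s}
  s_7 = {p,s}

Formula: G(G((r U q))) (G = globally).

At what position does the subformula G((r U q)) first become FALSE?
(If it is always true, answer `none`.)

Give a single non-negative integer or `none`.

s_0={p,r,s}: G((r U q))=False (r U q)=False r=True q=False
s_1={r}: G((r U q))=False (r U q)=False r=True q=False
s_2={s}: G((r U q))=False (r U q)=False r=False q=False
s_3={q}: G((r U q))=False (r U q)=True r=False q=True
s_4={p,r,s}: G((r U q))=False (r U q)=True r=True q=False
s_5={q,s}: G((r U q))=False (r U q)=True r=False q=True
s_6={q,r,s}: G((r U q))=False (r U q)=True r=True q=True
s_7={p,s}: G((r U q))=False (r U q)=False r=False q=False
G(G((r U q))) holds globally = False
First violation at position 0.

Answer: 0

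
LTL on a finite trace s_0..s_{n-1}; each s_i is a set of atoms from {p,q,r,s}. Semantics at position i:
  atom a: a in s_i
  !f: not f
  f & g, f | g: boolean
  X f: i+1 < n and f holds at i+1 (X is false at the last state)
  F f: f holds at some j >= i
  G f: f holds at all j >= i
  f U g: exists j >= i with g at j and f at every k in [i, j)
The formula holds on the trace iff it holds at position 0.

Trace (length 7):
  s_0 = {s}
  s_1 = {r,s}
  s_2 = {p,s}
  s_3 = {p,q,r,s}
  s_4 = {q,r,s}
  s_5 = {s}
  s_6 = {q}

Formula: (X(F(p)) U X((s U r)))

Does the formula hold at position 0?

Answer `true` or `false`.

s_0={s}: (X(F(p)) U X((s U r)))=True X(F(p))=True F(p)=True p=False X((s U r))=True (s U r)=True s=True r=False
s_1={r,s}: (X(F(p)) U X((s U r)))=True X(F(p))=True F(p)=True p=False X((s U r))=True (s U r)=True s=True r=True
s_2={p,s}: (X(F(p)) U X((s U r)))=True X(F(p))=True F(p)=True p=True X((s U r))=True (s U r)=True s=True r=False
s_3={p,q,r,s}: (X(F(p)) U X((s U r)))=True X(F(p))=False F(p)=True p=True X((s U r))=True (s U r)=True s=True r=True
s_4={q,r,s}: (X(F(p)) U X((s U r)))=False X(F(p))=False F(p)=False p=False X((s U r))=False (s U r)=True s=True r=True
s_5={s}: (X(F(p)) U X((s U r)))=False X(F(p))=False F(p)=False p=False X((s U r))=False (s U r)=False s=True r=False
s_6={q}: (X(F(p)) U X((s U r)))=False X(F(p))=False F(p)=False p=False X((s U r))=False (s U r)=False s=False r=False

Answer: true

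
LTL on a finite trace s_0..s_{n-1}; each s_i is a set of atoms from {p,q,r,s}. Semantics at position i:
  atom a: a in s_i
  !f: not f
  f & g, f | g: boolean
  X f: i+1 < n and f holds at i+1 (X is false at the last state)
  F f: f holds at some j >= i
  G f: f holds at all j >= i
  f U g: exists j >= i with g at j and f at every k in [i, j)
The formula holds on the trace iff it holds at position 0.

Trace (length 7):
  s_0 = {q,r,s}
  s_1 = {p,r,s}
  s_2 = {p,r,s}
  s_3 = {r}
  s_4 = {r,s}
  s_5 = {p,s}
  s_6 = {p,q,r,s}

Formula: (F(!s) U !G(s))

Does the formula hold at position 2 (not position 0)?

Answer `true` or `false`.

Answer: true

Derivation:
s_0={q,r,s}: (F(!s) U !G(s))=True F(!s)=True !s=False s=True !G(s)=True G(s)=False
s_1={p,r,s}: (F(!s) U !G(s))=True F(!s)=True !s=False s=True !G(s)=True G(s)=False
s_2={p,r,s}: (F(!s) U !G(s))=True F(!s)=True !s=False s=True !G(s)=True G(s)=False
s_3={r}: (F(!s) U !G(s))=True F(!s)=True !s=True s=False !G(s)=True G(s)=False
s_4={r,s}: (F(!s) U !G(s))=False F(!s)=False !s=False s=True !G(s)=False G(s)=True
s_5={p,s}: (F(!s) U !G(s))=False F(!s)=False !s=False s=True !G(s)=False G(s)=True
s_6={p,q,r,s}: (F(!s) U !G(s))=False F(!s)=False !s=False s=True !G(s)=False G(s)=True
Evaluating at position 2: result = True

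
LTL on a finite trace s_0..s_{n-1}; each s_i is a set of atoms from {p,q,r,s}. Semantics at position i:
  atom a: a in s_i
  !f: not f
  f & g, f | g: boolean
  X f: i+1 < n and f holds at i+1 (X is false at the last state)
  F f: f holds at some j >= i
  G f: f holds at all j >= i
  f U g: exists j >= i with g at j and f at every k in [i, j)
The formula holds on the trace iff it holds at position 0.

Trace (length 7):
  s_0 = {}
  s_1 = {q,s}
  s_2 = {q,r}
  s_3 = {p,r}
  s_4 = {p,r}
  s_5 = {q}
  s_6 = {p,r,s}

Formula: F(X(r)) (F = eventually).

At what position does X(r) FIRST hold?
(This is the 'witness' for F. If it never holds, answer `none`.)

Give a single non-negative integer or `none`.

s_0={}: X(r)=False r=False
s_1={q,s}: X(r)=True r=False
s_2={q,r}: X(r)=True r=True
s_3={p,r}: X(r)=True r=True
s_4={p,r}: X(r)=False r=True
s_5={q}: X(r)=True r=False
s_6={p,r,s}: X(r)=False r=True
F(X(r)) holds; first witness at position 1.

Answer: 1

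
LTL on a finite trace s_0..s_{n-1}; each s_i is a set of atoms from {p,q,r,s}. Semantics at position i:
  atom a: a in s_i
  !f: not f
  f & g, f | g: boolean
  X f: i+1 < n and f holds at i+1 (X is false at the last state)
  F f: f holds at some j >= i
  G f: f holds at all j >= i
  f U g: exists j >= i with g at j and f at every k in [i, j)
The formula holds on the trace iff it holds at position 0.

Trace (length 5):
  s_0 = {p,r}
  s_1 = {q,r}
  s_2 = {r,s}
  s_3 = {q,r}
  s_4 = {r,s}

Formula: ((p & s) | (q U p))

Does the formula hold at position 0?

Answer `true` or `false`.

Answer: true

Derivation:
s_0={p,r}: ((p & s) | (q U p))=True (p & s)=False p=True s=False (q U p)=True q=False
s_1={q,r}: ((p & s) | (q U p))=False (p & s)=False p=False s=False (q U p)=False q=True
s_2={r,s}: ((p & s) | (q U p))=False (p & s)=False p=False s=True (q U p)=False q=False
s_3={q,r}: ((p & s) | (q U p))=False (p & s)=False p=False s=False (q U p)=False q=True
s_4={r,s}: ((p & s) | (q U p))=False (p & s)=False p=False s=True (q U p)=False q=False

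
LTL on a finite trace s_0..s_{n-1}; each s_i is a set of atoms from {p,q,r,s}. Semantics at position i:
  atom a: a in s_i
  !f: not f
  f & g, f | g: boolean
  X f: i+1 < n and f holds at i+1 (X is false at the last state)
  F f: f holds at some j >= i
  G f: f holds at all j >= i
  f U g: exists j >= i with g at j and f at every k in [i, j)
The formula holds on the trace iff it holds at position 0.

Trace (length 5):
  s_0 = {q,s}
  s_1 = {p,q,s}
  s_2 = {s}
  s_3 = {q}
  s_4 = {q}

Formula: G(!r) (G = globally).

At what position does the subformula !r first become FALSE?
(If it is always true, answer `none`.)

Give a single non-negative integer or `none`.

Answer: none

Derivation:
s_0={q,s}: !r=True r=False
s_1={p,q,s}: !r=True r=False
s_2={s}: !r=True r=False
s_3={q}: !r=True r=False
s_4={q}: !r=True r=False
G(!r) holds globally = True
No violation — formula holds at every position.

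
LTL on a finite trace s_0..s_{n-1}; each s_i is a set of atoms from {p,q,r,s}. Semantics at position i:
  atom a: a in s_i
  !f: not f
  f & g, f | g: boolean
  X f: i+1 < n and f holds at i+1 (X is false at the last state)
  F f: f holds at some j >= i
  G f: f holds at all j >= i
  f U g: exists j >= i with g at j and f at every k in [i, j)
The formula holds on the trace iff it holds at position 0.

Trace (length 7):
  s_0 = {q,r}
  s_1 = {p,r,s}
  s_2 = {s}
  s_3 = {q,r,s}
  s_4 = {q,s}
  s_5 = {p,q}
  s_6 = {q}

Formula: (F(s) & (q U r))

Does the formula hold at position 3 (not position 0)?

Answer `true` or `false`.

Answer: true

Derivation:
s_0={q,r}: (F(s) & (q U r))=True F(s)=True s=False (q U r)=True q=True r=True
s_1={p,r,s}: (F(s) & (q U r))=True F(s)=True s=True (q U r)=True q=False r=True
s_2={s}: (F(s) & (q U r))=False F(s)=True s=True (q U r)=False q=False r=False
s_3={q,r,s}: (F(s) & (q U r))=True F(s)=True s=True (q U r)=True q=True r=True
s_4={q,s}: (F(s) & (q U r))=False F(s)=True s=True (q U r)=False q=True r=False
s_5={p,q}: (F(s) & (q U r))=False F(s)=False s=False (q U r)=False q=True r=False
s_6={q}: (F(s) & (q U r))=False F(s)=False s=False (q U r)=False q=True r=False
Evaluating at position 3: result = True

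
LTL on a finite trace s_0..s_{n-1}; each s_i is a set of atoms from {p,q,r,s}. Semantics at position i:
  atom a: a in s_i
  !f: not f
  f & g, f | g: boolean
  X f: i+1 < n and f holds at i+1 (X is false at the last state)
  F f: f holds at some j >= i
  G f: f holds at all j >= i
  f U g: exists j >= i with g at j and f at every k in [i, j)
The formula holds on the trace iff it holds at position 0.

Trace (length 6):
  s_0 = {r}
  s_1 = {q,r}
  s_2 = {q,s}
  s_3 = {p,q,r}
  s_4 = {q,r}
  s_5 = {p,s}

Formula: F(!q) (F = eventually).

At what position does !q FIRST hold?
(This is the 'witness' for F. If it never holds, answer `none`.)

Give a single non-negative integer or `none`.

s_0={r}: !q=True q=False
s_1={q,r}: !q=False q=True
s_2={q,s}: !q=False q=True
s_3={p,q,r}: !q=False q=True
s_4={q,r}: !q=False q=True
s_5={p,s}: !q=True q=False
F(!q) holds; first witness at position 0.

Answer: 0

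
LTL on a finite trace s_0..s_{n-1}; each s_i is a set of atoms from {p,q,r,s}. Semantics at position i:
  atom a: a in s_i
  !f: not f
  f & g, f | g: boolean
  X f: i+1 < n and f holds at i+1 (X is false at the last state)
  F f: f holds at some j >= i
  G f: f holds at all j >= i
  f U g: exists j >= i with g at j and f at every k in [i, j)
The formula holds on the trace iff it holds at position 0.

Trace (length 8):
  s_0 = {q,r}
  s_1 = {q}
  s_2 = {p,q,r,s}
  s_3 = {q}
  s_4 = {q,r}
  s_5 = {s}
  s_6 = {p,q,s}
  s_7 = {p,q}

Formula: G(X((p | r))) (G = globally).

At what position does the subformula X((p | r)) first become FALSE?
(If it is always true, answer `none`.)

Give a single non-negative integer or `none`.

s_0={q,r}: X((p | r))=False (p | r)=True p=False r=True
s_1={q}: X((p | r))=True (p | r)=False p=False r=False
s_2={p,q,r,s}: X((p | r))=False (p | r)=True p=True r=True
s_3={q}: X((p | r))=True (p | r)=False p=False r=False
s_4={q,r}: X((p | r))=False (p | r)=True p=False r=True
s_5={s}: X((p | r))=True (p | r)=False p=False r=False
s_6={p,q,s}: X((p | r))=True (p | r)=True p=True r=False
s_7={p,q}: X((p | r))=False (p | r)=True p=True r=False
G(X((p | r))) holds globally = False
First violation at position 0.

Answer: 0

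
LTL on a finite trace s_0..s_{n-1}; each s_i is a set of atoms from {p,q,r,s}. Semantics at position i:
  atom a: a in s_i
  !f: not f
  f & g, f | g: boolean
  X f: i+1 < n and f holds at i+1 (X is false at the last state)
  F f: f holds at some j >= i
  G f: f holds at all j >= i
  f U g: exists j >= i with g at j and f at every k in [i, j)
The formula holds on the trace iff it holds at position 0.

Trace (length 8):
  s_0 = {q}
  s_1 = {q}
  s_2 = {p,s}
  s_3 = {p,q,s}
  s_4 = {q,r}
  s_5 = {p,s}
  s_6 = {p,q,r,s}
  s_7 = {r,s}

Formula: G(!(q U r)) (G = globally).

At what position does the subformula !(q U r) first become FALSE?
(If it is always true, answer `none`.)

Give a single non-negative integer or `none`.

Answer: 3

Derivation:
s_0={q}: !(q U r)=True (q U r)=False q=True r=False
s_1={q}: !(q U r)=True (q U r)=False q=True r=False
s_2={p,s}: !(q U r)=True (q U r)=False q=False r=False
s_3={p,q,s}: !(q U r)=False (q U r)=True q=True r=False
s_4={q,r}: !(q U r)=False (q U r)=True q=True r=True
s_5={p,s}: !(q U r)=True (q U r)=False q=False r=False
s_6={p,q,r,s}: !(q U r)=False (q U r)=True q=True r=True
s_7={r,s}: !(q U r)=False (q U r)=True q=False r=True
G(!(q U r)) holds globally = False
First violation at position 3.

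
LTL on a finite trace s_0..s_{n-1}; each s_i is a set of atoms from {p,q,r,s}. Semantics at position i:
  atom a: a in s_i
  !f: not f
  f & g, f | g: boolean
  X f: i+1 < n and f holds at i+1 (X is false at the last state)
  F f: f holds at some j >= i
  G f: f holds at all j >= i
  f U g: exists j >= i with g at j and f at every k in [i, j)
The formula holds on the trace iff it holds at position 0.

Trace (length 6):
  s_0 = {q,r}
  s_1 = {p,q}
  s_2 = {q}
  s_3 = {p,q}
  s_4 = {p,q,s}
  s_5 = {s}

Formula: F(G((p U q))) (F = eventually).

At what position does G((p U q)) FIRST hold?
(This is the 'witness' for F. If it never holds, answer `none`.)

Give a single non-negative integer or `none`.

s_0={q,r}: G((p U q))=False (p U q)=True p=False q=True
s_1={p,q}: G((p U q))=False (p U q)=True p=True q=True
s_2={q}: G((p U q))=False (p U q)=True p=False q=True
s_3={p,q}: G((p U q))=False (p U q)=True p=True q=True
s_4={p,q,s}: G((p U q))=False (p U q)=True p=True q=True
s_5={s}: G((p U q))=False (p U q)=False p=False q=False
F(G((p U q))) does not hold (no witness exists).

Answer: none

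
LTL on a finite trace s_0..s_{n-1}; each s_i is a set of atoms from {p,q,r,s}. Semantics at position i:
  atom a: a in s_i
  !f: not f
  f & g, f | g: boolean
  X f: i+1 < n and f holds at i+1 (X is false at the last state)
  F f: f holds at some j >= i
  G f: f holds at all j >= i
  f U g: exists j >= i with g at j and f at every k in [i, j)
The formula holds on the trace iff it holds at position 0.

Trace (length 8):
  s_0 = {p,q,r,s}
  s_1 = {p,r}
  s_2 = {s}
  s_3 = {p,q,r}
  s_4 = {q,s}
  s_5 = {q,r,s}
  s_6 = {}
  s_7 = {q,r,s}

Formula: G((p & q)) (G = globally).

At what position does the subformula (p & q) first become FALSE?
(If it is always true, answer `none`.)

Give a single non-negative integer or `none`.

Answer: 1

Derivation:
s_0={p,q,r,s}: (p & q)=True p=True q=True
s_1={p,r}: (p & q)=False p=True q=False
s_2={s}: (p & q)=False p=False q=False
s_3={p,q,r}: (p & q)=True p=True q=True
s_4={q,s}: (p & q)=False p=False q=True
s_5={q,r,s}: (p & q)=False p=False q=True
s_6={}: (p & q)=False p=False q=False
s_7={q,r,s}: (p & q)=False p=False q=True
G((p & q)) holds globally = False
First violation at position 1.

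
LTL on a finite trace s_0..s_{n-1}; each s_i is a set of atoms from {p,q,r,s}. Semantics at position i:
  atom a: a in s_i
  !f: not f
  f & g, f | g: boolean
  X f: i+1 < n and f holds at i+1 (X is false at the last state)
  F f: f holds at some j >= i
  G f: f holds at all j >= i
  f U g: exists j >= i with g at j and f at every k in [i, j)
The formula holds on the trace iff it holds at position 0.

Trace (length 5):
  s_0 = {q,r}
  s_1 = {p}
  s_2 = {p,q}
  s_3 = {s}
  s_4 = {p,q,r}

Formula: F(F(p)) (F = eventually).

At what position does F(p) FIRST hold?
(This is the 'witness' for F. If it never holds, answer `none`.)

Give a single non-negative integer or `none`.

s_0={q,r}: F(p)=True p=False
s_1={p}: F(p)=True p=True
s_2={p,q}: F(p)=True p=True
s_3={s}: F(p)=True p=False
s_4={p,q,r}: F(p)=True p=True
F(F(p)) holds; first witness at position 0.

Answer: 0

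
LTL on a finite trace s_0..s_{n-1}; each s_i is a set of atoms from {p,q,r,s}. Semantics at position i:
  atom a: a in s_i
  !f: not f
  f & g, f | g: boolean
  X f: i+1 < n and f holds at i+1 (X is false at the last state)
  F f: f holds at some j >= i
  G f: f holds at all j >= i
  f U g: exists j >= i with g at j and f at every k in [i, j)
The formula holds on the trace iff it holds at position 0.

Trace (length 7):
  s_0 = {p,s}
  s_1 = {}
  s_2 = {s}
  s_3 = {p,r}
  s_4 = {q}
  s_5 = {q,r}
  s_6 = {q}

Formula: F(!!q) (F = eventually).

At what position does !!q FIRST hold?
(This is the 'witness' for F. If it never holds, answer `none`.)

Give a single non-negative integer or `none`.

Answer: 4

Derivation:
s_0={p,s}: !!q=False !q=True q=False
s_1={}: !!q=False !q=True q=False
s_2={s}: !!q=False !q=True q=False
s_3={p,r}: !!q=False !q=True q=False
s_4={q}: !!q=True !q=False q=True
s_5={q,r}: !!q=True !q=False q=True
s_6={q}: !!q=True !q=False q=True
F(!!q) holds; first witness at position 4.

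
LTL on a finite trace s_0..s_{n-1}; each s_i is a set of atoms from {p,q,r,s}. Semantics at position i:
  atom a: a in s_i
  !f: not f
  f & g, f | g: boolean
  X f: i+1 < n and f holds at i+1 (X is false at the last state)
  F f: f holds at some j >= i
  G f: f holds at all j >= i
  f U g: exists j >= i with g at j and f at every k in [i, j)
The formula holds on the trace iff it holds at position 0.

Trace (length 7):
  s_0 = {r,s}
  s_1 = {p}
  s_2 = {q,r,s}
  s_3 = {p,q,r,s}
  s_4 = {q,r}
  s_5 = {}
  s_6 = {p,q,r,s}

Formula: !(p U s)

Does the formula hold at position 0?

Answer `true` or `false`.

s_0={r,s}: !(p U s)=False (p U s)=True p=False s=True
s_1={p}: !(p U s)=False (p U s)=True p=True s=False
s_2={q,r,s}: !(p U s)=False (p U s)=True p=False s=True
s_3={p,q,r,s}: !(p U s)=False (p U s)=True p=True s=True
s_4={q,r}: !(p U s)=True (p U s)=False p=False s=False
s_5={}: !(p U s)=True (p U s)=False p=False s=False
s_6={p,q,r,s}: !(p U s)=False (p U s)=True p=True s=True

Answer: false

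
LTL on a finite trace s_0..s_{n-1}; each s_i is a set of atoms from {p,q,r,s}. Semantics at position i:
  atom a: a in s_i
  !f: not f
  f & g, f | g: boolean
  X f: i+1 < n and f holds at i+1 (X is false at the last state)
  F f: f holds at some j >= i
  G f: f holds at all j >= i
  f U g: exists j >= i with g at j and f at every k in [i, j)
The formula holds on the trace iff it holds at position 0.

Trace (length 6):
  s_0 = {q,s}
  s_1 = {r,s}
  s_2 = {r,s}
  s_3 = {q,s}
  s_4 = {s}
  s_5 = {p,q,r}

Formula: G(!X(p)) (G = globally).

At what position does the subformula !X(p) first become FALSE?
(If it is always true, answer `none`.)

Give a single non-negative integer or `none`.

Answer: 4

Derivation:
s_0={q,s}: !X(p)=True X(p)=False p=False
s_1={r,s}: !X(p)=True X(p)=False p=False
s_2={r,s}: !X(p)=True X(p)=False p=False
s_3={q,s}: !X(p)=True X(p)=False p=False
s_4={s}: !X(p)=False X(p)=True p=False
s_5={p,q,r}: !X(p)=True X(p)=False p=True
G(!X(p)) holds globally = False
First violation at position 4.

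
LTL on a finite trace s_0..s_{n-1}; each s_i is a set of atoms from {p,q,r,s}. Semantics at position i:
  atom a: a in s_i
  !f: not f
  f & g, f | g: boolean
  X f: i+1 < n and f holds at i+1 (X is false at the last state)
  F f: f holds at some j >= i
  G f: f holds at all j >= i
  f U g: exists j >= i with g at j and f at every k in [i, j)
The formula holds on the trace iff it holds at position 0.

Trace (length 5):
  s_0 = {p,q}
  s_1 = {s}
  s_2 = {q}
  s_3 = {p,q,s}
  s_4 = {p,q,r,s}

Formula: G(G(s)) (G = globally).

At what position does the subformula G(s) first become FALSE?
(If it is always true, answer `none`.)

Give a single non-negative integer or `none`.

Answer: 0

Derivation:
s_0={p,q}: G(s)=False s=False
s_1={s}: G(s)=False s=True
s_2={q}: G(s)=False s=False
s_3={p,q,s}: G(s)=True s=True
s_4={p,q,r,s}: G(s)=True s=True
G(G(s)) holds globally = False
First violation at position 0.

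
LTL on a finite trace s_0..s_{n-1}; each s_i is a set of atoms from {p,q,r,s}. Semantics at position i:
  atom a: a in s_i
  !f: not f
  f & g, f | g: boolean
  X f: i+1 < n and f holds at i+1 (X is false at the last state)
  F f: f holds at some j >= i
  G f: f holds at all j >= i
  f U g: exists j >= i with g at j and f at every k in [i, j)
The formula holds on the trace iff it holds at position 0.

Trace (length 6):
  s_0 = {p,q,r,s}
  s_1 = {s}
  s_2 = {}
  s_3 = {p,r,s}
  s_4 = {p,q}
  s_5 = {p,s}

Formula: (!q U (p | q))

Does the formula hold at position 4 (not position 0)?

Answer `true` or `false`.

Answer: true

Derivation:
s_0={p,q,r,s}: (!q U (p | q))=True !q=False q=True (p | q)=True p=True
s_1={s}: (!q U (p | q))=True !q=True q=False (p | q)=False p=False
s_2={}: (!q U (p | q))=True !q=True q=False (p | q)=False p=False
s_3={p,r,s}: (!q U (p | q))=True !q=True q=False (p | q)=True p=True
s_4={p,q}: (!q U (p | q))=True !q=False q=True (p | q)=True p=True
s_5={p,s}: (!q U (p | q))=True !q=True q=False (p | q)=True p=True
Evaluating at position 4: result = True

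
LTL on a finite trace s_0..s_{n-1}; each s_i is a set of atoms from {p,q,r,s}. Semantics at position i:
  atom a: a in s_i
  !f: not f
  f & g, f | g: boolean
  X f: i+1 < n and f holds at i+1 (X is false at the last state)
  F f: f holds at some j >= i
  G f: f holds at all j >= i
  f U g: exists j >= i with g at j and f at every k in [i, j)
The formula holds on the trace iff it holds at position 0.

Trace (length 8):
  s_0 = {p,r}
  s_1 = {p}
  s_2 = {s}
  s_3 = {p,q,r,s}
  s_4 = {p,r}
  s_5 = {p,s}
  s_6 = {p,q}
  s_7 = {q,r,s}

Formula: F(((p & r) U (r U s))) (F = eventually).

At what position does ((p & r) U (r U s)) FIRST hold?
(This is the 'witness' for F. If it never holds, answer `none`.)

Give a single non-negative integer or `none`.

Answer: 2

Derivation:
s_0={p,r}: ((p & r) U (r U s))=False (p & r)=True p=True r=True (r U s)=False s=False
s_1={p}: ((p & r) U (r U s))=False (p & r)=False p=True r=False (r U s)=False s=False
s_2={s}: ((p & r) U (r U s))=True (p & r)=False p=False r=False (r U s)=True s=True
s_3={p,q,r,s}: ((p & r) U (r U s))=True (p & r)=True p=True r=True (r U s)=True s=True
s_4={p,r}: ((p & r) U (r U s))=True (p & r)=True p=True r=True (r U s)=True s=False
s_5={p,s}: ((p & r) U (r U s))=True (p & r)=False p=True r=False (r U s)=True s=True
s_6={p,q}: ((p & r) U (r U s))=False (p & r)=False p=True r=False (r U s)=False s=False
s_7={q,r,s}: ((p & r) U (r U s))=True (p & r)=False p=False r=True (r U s)=True s=True
F(((p & r) U (r U s))) holds; first witness at position 2.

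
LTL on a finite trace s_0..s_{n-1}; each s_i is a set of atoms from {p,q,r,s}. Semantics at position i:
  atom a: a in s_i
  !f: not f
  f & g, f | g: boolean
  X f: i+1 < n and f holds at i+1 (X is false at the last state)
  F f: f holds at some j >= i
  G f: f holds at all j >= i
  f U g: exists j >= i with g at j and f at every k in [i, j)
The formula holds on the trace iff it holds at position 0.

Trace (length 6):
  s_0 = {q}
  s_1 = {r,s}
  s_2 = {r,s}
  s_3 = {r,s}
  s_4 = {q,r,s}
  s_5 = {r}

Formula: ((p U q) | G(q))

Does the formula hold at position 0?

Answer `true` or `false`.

s_0={q}: ((p U q) | G(q))=True (p U q)=True p=False q=True G(q)=False
s_1={r,s}: ((p U q) | G(q))=False (p U q)=False p=False q=False G(q)=False
s_2={r,s}: ((p U q) | G(q))=False (p U q)=False p=False q=False G(q)=False
s_3={r,s}: ((p U q) | G(q))=False (p U q)=False p=False q=False G(q)=False
s_4={q,r,s}: ((p U q) | G(q))=True (p U q)=True p=False q=True G(q)=False
s_5={r}: ((p U q) | G(q))=False (p U q)=False p=False q=False G(q)=False

Answer: true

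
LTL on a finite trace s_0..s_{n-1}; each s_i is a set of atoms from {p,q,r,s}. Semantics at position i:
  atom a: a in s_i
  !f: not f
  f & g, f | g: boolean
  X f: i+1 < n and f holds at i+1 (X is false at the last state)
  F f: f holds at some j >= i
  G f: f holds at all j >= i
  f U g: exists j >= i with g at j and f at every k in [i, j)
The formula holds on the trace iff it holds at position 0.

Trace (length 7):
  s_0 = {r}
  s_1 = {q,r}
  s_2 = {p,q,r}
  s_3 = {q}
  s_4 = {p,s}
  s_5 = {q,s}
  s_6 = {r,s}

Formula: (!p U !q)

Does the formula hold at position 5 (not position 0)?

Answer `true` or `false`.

Answer: true

Derivation:
s_0={r}: (!p U !q)=True !p=True p=False !q=True q=False
s_1={q,r}: (!p U !q)=False !p=True p=False !q=False q=True
s_2={p,q,r}: (!p U !q)=False !p=False p=True !q=False q=True
s_3={q}: (!p U !q)=True !p=True p=False !q=False q=True
s_4={p,s}: (!p U !q)=True !p=False p=True !q=True q=False
s_5={q,s}: (!p U !q)=True !p=True p=False !q=False q=True
s_6={r,s}: (!p U !q)=True !p=True p=False !q=True q=False
Evaluating at position 5: result = True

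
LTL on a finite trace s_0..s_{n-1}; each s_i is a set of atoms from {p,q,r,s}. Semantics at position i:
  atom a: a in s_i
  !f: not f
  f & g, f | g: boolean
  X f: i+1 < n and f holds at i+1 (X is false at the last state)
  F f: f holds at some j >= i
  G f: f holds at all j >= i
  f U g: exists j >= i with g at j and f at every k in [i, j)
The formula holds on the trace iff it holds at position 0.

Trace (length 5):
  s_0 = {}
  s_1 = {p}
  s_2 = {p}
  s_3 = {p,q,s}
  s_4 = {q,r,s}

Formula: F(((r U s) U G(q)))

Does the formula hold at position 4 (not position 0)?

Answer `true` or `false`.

s_0={}: F(((r U s) U G(q)))=True ((r U s) U G(q))=False (r U s)=False r=False s=False G(q)=False q=False
s_1={p}: F(((r U s) U G(q)))=True ((r U s) U G(q))=False (r U s)=False r=False s=False G(q)=False q=False
s_2={p}: F(((r U s) U G(q)))=True ((r U s) U G(q))=False (r U s)=False r=False s=False G(q)=False q=False
s_3={p,q,s}: F(((r U s) U G(q)))=True ((r U s) U G(q))=True (r U s)=True r=False s=True G(q)=True q=True
s_4={q,r,s}: F(((r U s) U G(q)))=True ((r U s) U G(q))=True (r U s)=True r=True s=True G(q)=True q=True
Evaluating at position 4: result = True

Answer: true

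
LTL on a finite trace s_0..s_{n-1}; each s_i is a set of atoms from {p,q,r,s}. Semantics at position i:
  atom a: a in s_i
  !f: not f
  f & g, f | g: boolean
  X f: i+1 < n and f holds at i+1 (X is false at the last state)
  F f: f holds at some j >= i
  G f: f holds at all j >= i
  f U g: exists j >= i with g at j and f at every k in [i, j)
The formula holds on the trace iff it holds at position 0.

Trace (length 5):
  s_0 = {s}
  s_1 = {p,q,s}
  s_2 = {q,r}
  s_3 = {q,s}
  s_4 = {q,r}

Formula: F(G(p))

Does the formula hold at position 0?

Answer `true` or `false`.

s_0={s}: F(G(p))=False G(p)=False p=False
s_1={p,q,s}: F(G(p))=False G(p)=False p=True
s_2={q,r}: F(G(p))=False G(p)=False p=False
s_3={q,s}: F(G(p))=False G(p)=False p=False
s_4={q,r}: F(G(p))=False G(p)=False p=False

Answer: false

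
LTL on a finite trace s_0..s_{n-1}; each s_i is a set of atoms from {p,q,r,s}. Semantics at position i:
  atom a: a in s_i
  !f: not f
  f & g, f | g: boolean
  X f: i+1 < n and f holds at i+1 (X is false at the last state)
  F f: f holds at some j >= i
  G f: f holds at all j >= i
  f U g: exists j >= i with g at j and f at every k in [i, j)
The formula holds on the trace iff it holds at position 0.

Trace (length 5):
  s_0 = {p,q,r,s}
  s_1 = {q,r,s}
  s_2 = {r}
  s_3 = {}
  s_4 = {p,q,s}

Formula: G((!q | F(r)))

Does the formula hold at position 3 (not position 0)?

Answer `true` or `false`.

Answer: false

Derivation:
s_0={p,q,r,s}: G((!q | F(r)))=False (!q | F(r))=True !q=False q=True F(r)=True r=True
s_1={q,r,s}: G((!q | F(r)))=False (!q | F(r))=True !q=False q=True F(r)=True r=True
s_2={r}: G((!q | F(r)))=False (!q | F(r))=True !q=True q=False F(r)=True r=True
s_3={}: G((!q | F(r)))=False (!q | F(r))=True !q=True q=False F(r)=False r=False
s_4={p,q,s}: G((!q | F(r)))=False (!q | F(r))=False !q=False q=True F(r)=False r=False
Evaluating at position 3: result = False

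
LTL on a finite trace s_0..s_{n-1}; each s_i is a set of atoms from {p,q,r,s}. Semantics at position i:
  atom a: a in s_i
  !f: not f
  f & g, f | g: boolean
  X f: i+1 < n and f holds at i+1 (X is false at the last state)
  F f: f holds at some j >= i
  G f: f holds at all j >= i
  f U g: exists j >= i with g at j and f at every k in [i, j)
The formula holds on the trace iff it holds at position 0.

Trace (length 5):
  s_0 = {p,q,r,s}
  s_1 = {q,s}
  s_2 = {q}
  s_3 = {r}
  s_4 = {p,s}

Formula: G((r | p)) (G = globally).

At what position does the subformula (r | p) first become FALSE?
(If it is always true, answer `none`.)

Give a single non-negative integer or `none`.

Answer: 1

Derivation:
s_0={p,q,r,s}: (r | p)=True r=True p=True
s_1={q,s}: (r | p)=False r=False p=False
s_2={q}: (r | p)=False r=False p=False
s_3={r}: (r | p)=True r=True p=False
s_4={p,s}: (r | p)=True r=False p=True
G((r | p)) holds globally = False
First violation at position 1.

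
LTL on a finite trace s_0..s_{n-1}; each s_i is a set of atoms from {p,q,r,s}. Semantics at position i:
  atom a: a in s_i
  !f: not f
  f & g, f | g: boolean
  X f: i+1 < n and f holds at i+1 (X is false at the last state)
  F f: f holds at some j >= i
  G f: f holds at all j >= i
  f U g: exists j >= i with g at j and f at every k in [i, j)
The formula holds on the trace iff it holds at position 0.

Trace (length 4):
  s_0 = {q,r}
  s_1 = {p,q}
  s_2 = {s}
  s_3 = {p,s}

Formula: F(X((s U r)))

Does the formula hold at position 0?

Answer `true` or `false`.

s_0={q,r}: F(X((s U r)))=False X((s U r))=False (s U r)=True s=False r=True
s_1={p,q}: F(X((s U r)))=False X((s U r))=False (s U r)=False s=False r=False
s_2={s}: F(X((s U r)))=False X((s U r))=False (s U r)=False s=True r=False
s_3={p,s}: F(X((s U r)))=False X((s U r))=False (s U r)=False s=True r=False

Answer: false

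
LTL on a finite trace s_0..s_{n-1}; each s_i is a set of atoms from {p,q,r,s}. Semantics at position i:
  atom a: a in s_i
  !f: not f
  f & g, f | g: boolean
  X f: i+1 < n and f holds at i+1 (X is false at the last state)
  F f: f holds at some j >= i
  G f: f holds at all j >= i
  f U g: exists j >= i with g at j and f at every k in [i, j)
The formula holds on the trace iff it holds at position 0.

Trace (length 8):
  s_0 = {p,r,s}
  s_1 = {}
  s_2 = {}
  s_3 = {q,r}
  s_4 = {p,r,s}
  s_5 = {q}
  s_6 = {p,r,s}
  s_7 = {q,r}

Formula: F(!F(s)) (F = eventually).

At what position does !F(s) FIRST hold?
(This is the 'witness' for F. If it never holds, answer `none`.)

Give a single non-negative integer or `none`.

s_0={p,r,s}: !F(s)=False F(s)=True s=True
s_1={}: !F(s)=False F(s)=True s=False
s_2={}: !F(s)=False F(s)=True s=False
s_3={q,r}: !F(s)=False F(s)=True s=False
s_4={p,r,s}: !F(s)=False F(s)=True s=True
s_5={q}: !F(s)=False F(s)=True s=False
s_6={p,r,s}: !F(s)=False F(s)=True s=True
s_7={q,r}: !F(s)=True F(s)=False s=False
F(!F(s)) holds; first witness at position 7.

Answer: 7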